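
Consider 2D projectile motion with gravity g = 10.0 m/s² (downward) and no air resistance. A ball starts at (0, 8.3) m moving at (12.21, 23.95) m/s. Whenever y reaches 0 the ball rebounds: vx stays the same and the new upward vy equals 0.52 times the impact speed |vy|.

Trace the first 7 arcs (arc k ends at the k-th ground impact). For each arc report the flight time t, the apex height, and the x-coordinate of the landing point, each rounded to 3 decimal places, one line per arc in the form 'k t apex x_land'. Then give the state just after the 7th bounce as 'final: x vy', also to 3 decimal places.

1 5.115 36.980 62.449
2 2.828 9.999 96.983
3 1.471 2.704 114.941
4 0.765 0.731 124.279
5 0.398 0.198 129.134
6 0.207 0.053 131.659
7 0.108 0.014 132.972
final: 132.972 0.280

Arc 1: start y=8.300, vy=23.950 → t=5.115, apex=36.980, x_land=62.449, impact vy=-27.196
  bounce: vy ← 0.52·27.196 = 14.142
Arc 2: start y=0.000, vy=14.142 → t=2.828, apex=9.999, x_land=96.983, impact vy=-14.142
  bounce: vy ← 0.52·14.142 = 7.354
Arc 3: start y=0.000, vy=7.354 → t=1.471, apex=2.704, x_land=114.941, impact vy=-7.354
  bounce: vy ← 0.52·7.354 = 3.824
Arc 4: start y=0.000, vy=3.824 → t=0.765, apex=0.731, x_land=124.279, impact vy=-3.824
  bounce: vy ← 0.52·3.824 = 1.988
Arc 5: start y=0.000, vy=1.988 → t=0.398, apex=0.198, x_land=129.134, impact vy=-1.988
  bounce: vy ← 0.52·1.988 = 1.034
Arc 6: start y=0.000, vy=1.034 → t=0.207, apex=0.053, x_land=131.659, impact vy=-1.034
  bounce: vy ← 0.52·1.034 = 0.538
Arc 7: start y=0.000, vy=0.538 → t=0.108, apex=0.014, x_land=132.972, impact vy=-0.538
  bounce: vy ← 0.52·0.538 = 0.280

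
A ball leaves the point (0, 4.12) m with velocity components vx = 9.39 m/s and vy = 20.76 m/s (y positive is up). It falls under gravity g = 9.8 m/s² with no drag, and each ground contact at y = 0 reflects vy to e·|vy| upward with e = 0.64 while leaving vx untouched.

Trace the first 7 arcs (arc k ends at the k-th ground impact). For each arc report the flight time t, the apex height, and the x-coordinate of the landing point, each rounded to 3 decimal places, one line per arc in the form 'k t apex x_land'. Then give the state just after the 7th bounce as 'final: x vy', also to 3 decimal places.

Arc 1: start y=4.120, vy=20.760 → t=4.427, apex=26.109, x_land=41.567, impact vy=-22.621
  bounce: vy ← 0.64·22.621 = 14.478
Arc 2: start y=0.000, vy=14.478 → t=2.955, apex=10.694, x_land=69.311, impact vy=-14.478
  bounce: vy ← 0.64·14.478 = 9.266
Arc 3: start y=0.000, vy=9.266 → t=1.891, apex=4.380, x_land=87.067, impact vy=-9.266
  bounce: vy ← 0.64·9.266 = 5.930
Arc 4: start y=0.000, vy=5.930 → t=1.210, apex=1.794, x_land=98.431, impact vy=-5.930
  bounce: vy ← 0.64·5.930 = 3.795
Arc 5: start y=0.000, vy=3.795 → t=0.775, apex=0.735, x_land=105.704, impact vy=-3.795
  bounce: vy ← 0.64·3.795 = 2.429
Arc 6: start y=0.000, vy=2.429 → t=0.496, apex=0.301, x_land=110.358, impact vy=-2.429
  bounce: vy ← 0.64·2.429 = 1.555
Arc 7: start y=0.000, vy=1.555 → t=0.317, apex=0.123, x_land=113.337, impact vy=-1.555
  bounce: vy ← 0.64·1.555 = 0.995

1 4.427 26.109 41.567
2 2.955 10.694 69.311
3 1.891 4.380 87.067
4 1.210 1.794 98.431
5 0.775 0.735 105.704
6 0.496 0.301 110.358
7 0.317 0.123 113.337
final: 113.337 0.995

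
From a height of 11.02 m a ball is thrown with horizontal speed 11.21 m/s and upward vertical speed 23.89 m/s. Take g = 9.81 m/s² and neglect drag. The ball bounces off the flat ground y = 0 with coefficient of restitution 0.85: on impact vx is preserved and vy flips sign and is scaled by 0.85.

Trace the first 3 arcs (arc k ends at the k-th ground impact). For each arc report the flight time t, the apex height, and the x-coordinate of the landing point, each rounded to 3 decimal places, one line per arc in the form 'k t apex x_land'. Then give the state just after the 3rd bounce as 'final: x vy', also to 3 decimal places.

Arc 1: start y=11.020, vy=23.890 → t=5.295, apex=40.109, x_land=59.355, impact vy=-28.053
  bounce: vy ← 0.85·28.053 = 23.845
Arc 2: start y=0.000, vy=23.845 → t=4.861, apex=28.979, x_land=113.850, impact vy=-23.845
  bounce: vy ← 0.85·23.845 = 20.268
Arc 3: start y=0.000, vy=20.268 → t=4.132, apex=20.937, x_land=160.171, impact vy=-20.268
  bounce: vy ← 0.85·20.268 = 17.228

1 5.295 40.109 59.355
2 4.861 28.979 113.850
3 4.132 20.937 160.171
final: 160.171 17.228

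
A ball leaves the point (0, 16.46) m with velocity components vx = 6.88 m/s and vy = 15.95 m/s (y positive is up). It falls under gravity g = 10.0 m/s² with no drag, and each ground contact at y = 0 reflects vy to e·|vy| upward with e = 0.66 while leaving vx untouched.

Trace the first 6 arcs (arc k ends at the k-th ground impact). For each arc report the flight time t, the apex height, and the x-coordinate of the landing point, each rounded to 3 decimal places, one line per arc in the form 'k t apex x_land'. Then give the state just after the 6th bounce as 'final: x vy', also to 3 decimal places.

1 4.011 29.180 27.594
2 3.189 12.711 49.533
3 2.105 5.537 64.013
4 1.389 2.412 73.570
5 0.917 1.051 79.877
6 0.605 0.458 84.040
final: 84.040 1.997

Arc 1: start y=16.460, vy=15.950 → t=4.011, apex=29.180, x_land=27.594, impact vy=-24.158
  bounce: vy ← 0.66·24.158 = 15.944
Arc 2: start y=0.000, vy=15.944 → t=3.189, apex=12.711, x_land=49.533, impact vy=-15.944
  bounce: vy ← 0.66·15.944 = 10.523
Arc 3: start y=0.000, vy=10.523 → t=2.105, apex=5.537, x_land=64.013, impact vy=-10.523
  bounce: vy ← 0.66·10.523 = 6.945
Arc 4: start y=0.000, vy=6.945 → t=1.389, apex=2.412, x_land=73.570, impact vy=-6.945
  bounce: vy ← 0.66·6.945 = 4.584
Arc 5: start y=0.000, vy=4.584 → t=0.917, apex=1.051, x_land=79.877, impact vy=-4.584
  bounce: vy ← 0.66·4.584 = 3.025
Arc 6: start y=0.000, vy=3.025 → t=0.605, apex=0.458, x_land=84.040, impact vy=-3.025
  bounce: vy ← 0.66·3.025 = 1.997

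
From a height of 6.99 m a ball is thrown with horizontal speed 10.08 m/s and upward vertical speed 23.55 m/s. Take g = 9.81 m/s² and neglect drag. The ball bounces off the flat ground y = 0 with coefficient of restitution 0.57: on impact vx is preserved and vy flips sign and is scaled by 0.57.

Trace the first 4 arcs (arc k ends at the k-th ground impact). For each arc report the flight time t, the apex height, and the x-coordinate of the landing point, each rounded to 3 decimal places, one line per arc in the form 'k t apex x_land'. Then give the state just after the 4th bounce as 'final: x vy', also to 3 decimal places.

Arc 1: start y=6.990, vy=23.550 → t=5.082, apex=35.257, x_land=51.223, impact vy=-26.301
  bounce: vy ← 0.57·26.301 = 14.992
Arc 2: start y=0.000, vy=14.992 → t=3.056, apex=11.455, x_land=82.032, impact vy=-14.992
  bounce: vy ← 0.57·14.992 = 8.545
Arc 3: start y=0.000, vy=8.545 → t=1.742, apex=3.722, x_land=99.592, impact vy=-8.545
  bounce: vy ← 0.57·8.545 = 4.871
Arc 4: start y=0.000, vy=4.871 → t=0.993, apex=1.209, x_land=109.602, impact vy=-4.871
  bounce: vy ← 0.57·4.871 = 2.776

1 5.082 35.257 51.223
2 3.056 11.455 82.032
3 1.742 3.722 99.592
4 0.993 1.209 109.602
final: 109.602 2.776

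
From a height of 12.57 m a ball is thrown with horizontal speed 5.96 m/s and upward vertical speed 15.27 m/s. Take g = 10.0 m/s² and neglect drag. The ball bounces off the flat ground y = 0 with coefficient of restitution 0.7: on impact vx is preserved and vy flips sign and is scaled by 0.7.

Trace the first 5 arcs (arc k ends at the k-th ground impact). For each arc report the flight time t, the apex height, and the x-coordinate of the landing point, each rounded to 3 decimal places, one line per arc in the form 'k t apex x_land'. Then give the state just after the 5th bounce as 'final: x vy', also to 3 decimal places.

Arc 1: start y=12.570, vy=15.270 → t=3.728, apex=24.229, x_land=22.221, impact vy=-22.013
  bounce: vy ← 0.7·22.013 = 15.409
Arc 2: start y=0.000, vy=15.409 → t=3.082, apex=11.872, x_land=40.588, impact vy=-15.409
  bounce: vy ← 0.7·15.409 = 10.786
Arc 3: start y=0.000, vy=10.786 → t=2.157, apex=5.817, x_land=53.446, impact vy=-10.786
  bounce: vy ← 0.7·10.786 = 7.550
Arc 4: start y=0.000, vy=7.550 → t=1.510, apex=2.850, x_land=62.446, impact vy=-7.550
  bounce: vy ← 0.7·7.550 = 5.285
Arc 5: start y=0.000, vy=5.285 → t=1.057, apex=1.397, x_land=68.746, impact vy=-5.285
  bounce: vy ← 0.7·5.285 = 3.700

1 3.728 24.229 22.221
2 3.082 11.872 40.588
3 2.157 5.817 53.446
4 1.510 2.850 62.446
5 1.057 1.397 68.746
final: 68.746 3.700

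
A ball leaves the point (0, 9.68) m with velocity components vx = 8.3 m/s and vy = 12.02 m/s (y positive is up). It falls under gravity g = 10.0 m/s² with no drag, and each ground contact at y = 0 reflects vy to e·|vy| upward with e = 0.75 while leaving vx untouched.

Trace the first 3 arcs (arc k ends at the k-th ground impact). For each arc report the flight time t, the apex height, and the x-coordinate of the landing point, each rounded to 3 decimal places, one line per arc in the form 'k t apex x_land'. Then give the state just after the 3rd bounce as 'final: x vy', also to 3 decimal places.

Arc 1: start y=9.680, vy=12.020 → t=3.041, apex=16.904, x_land=25.238, impact vy=-18.387
  bounce: vy ← 0.75·18.387 = 13.790
Arc 2: start y=0.000, vy=13.790 → t=2.758, apex=9.509, x_land=48.130, impact vy=-13.790
  bounce: vy ← 0.75·13.790 = 10.343
Arc 3: start y=0.000, vy=10.343 → t=2.069, apex=5.349, x_land=65.298, impact vy=-10.343
  bounce: vy ← 0.75·10.343 = 7.757

1 3.041 16.904 25.238
2 2.758 9.509 48.130
3 2.069 5.349 65.298
final: 65.298 7.757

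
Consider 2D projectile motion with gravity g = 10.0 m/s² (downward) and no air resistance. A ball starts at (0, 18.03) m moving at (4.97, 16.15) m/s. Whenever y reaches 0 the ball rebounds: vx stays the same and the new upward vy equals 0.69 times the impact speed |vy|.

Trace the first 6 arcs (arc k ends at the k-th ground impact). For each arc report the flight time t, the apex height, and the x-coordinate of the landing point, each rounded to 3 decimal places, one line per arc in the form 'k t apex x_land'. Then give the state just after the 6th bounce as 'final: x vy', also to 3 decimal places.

Arc 1: start y=18.030, vy=16.150 → t=4.108, apex=31.071, x_land=20.416, impact vy=-24.928
  bounce: vy ← 0.69·24.928 = 17.201
Arc 2: start y=0.000, vy=17.201 → t=3.440, apex=14.793, x_land=37.513, impact vy=-17.201
  bounce: vy ← 0.69·17.201 = 11.868
Arc 3: start y=0.000, vy=11.868 → t=2.374, apex=7.043, x_land=49.310, impact vy=-11.868
  bounce: vy ← 0.69·11.868 = 8.189
Arc 4: start y=0.000, vy=8.189 → t=1.638, apex=3.353, x_land=57.451, impact vy=-8.189
  bounce: vy ← 0.69·8.189 = 5.651
Arc 5: start y=0.000, vy=5.651 → t=1.130, apex=1.596, x_land=63.067, impact vy=-5.651
  bounce: vy ← 0.69·5.651 = 3.899
Arc 6: start y=0.000, vy=3.899 → t=0.780, apex=0.760, x_land=66.943, impact vy=-3.899
  bounce: vy ← 0.69·3.899 = 2.690

1 4.108 31.071 20.416
2 3.440 14.793 37.513
3 2.374 7.043 49.310
4 1.638 3.353 57.451
5 1.130 1.596 63.067
6 0.780 0.760 66.943
final: 66.943 2.690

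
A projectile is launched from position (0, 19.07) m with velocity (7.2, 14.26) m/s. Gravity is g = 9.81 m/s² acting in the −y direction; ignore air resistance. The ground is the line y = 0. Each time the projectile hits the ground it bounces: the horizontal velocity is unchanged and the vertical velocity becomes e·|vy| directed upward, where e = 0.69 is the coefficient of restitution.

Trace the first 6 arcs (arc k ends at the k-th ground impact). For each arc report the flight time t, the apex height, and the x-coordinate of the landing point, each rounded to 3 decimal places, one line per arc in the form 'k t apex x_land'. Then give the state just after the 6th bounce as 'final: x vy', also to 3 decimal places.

Arc 1: start y=19.070, vy=14.260 → t=3.903, apex=29.434, x_land=28.104, impact vy=-24.031
  bounce: vy ← 0.69·24.031 = 16.582
Arc 2: start y=0.000, vy=16.582 → t=3.381, apex=14.014, x_land=52.444, impact vy=-16.582
  bounce: vy ← 0.69·16.582 = 11.441
Arc 3: start y=0.000, vy=11.441 → t=2.333, apex=6.672, x_land=69.238, impact vy=-11.441
  bounce: vy ← 0.69·11.441 = 7.894
Arc 4: start y=0.000, vy=7.894 → t=1.609, apex=3.176, x_land=80.826, impact vy=-7.894
  bounce: vy ← 0.69·7.894 = 5.447
Arc 5: start y=0.000, vy=5.447 → t=1.111, apex=1.512, x_land=88.822, impact vy=-5.447
  bounce: vy ← 0.69·5.447 = 3.759
Arc 6: start y=0.000, vy=3.759 → t=0.766, apex=0.720, x_land=94.339, impact vy=-3.759
  bounce: vy ← 0.69·3.759 = 2.593

1 3.903 29.434 28.104
2 3.381 14.014 52.444
3 2.333 6.672 69.238
4 1.609 3.176 80.826
5 1.111 1.512 88.822
6 0.766 0.720 94.339
final: 94.339 2.593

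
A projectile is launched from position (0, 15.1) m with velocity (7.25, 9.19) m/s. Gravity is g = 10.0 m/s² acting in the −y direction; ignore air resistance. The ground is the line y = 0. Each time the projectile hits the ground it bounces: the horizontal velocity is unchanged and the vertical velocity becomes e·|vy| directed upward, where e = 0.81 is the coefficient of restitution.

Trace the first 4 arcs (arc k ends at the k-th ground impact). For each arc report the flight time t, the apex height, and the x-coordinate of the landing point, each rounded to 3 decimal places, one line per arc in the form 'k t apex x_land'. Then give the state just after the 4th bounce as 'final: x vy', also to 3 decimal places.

1 2.885 19.323 20.915
2 3.185 12.678 44.004
3 2.580 8.318 62.706
4 2.089 5.457 77.855
final: 77.855 8.462

Arc 1: start y=15.100, vy=9.190 → t=2.885, apex=19.323, x_land=20.915, impact vy=-19.658
  bounce: vy ← 0.81·19.658 = 15.923
Arc 2: start y=0.000, vy=15.923 → t=3.185, apex=12.678, x_land=44.004, impact vy=-15.923
  bounce: vy ← 0.81·15.923 = 12.898
Arc 3: start y=0.000, vy=12.898 → t=2.580, apex=8.318, x_land=62.706, impact vy=-12.898
  bounce: vy ← 0.81·12.898 = 10.447
Arc 4: start y=0.000, vy=10.447 → t=2.089, apex=5.457, x_land=77.855, impact vy=-10.447
  bounce: vy ← 0.81·10.447 = 8.462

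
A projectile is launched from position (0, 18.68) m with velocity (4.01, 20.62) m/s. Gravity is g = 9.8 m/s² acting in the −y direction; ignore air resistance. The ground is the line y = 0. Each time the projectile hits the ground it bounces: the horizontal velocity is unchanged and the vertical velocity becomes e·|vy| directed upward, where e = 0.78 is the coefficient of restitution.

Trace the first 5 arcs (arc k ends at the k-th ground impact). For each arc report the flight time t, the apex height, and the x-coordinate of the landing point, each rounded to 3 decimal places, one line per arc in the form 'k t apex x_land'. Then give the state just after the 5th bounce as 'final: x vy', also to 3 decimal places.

Arc 1: start y=18.680, vy=20.620 → t=4.975, apex=40.373, x_land=19.948, impact vy=-28.130
  bounce: vy ← 0.78·28.130 = 21.942
Arc 2: start y=0.000, vy=21.942 → t=4.478, apex=24.563, x_land=37.904, impact vy=-21.942
  bounce: vy ← 0.78·21.942 = 17.114
Arc 3: start y=0.000, vy=17.114 → t=3.493, apex=14.944, x_land=51.910, impact vy=-17.114
  bounce: vy ← 0.78·17.114 = 13.349
Arc 4: start y=0.000, vy=13.349 → t=2.724, apex=9.092, x_land=62.835, impact vy=-13.349
  bounce: vy ← 0.78·13.349 = 10.412
Arc 5: start y=0.000, vy=10.412 → t=2.125, apex=5.532, x_land=71.356, impact vy=-10.412
  bounce: vy ← 0.78·10.412 = 8.122

1 4.975 40.373 19.948
2 4.478 24.563 37.904
3 3.493 14.944 51.910
4 2.724 9.092 62.835
5 2.125 5.532 71.356
final: 71.356 8.122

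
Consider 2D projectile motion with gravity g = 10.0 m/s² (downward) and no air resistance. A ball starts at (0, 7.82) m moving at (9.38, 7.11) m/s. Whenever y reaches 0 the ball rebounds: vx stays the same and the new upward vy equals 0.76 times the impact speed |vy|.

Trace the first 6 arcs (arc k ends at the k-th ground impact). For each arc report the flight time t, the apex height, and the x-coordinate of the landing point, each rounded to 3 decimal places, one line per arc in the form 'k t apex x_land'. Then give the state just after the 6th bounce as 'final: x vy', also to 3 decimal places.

1 2.150 10.348 20.163
2 2.187 5.977 40.674
3 1.662 3.452 56.262
4 1.263 1.994 68.109
5 0.960 1.152 77.113
6 0.730 0.665 83.956
final: 83.956 2.772

Arc 1: start y=7.820, vy=7.110 → t=2.150, apex=10.348, x_land=20.163, impact vy=-14.386
  bounce: vy ← 0.76·14.386 = 10.933
Arc 2: start y=0.000, vy=10.933 → t=2.187, apex=5.977, x_land=40.674, impact vy=-10.933
  bounce: vy ← 0.76·10.933 = 8.309
Arc 3: start y=0.000, vy=8.309 → t=1.662, apex=3.452, x_land=56.262, impact vy=-8.309
  bounce: vy ← 0.76·8.309 = 6.315
Arc 4: start y=0.000, vy=6.315 → t=1.263, apex=1.994, x_land=68.109, impact vy=-6.315
  bounce: vy ← 0.76·6.315 = 4.799
Arc 5: start y=0.000, vy=4.799 → t=0.960, apex=1.152, x_land=77.113, impact vy=-4.799
  bounce: vy ← 0.76·4.799 = 3.648
Arc 6: start y=0.000, vy=3.648 → t=0.730, apex=0.665, x_land=83.956, impact vy=-3.648
  bounce: vy ← 0.76·3.648 = 2.772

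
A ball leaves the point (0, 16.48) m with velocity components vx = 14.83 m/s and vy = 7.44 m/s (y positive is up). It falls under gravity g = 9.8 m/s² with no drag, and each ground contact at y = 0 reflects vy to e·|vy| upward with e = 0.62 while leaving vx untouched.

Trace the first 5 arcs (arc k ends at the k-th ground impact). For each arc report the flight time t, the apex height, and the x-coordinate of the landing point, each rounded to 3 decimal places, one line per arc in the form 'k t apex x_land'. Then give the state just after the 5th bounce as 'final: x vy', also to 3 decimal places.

1 2.744 19.304 40.694
2 2.461 7.421 77.194
3 1.526 2.852 99.824
4 0.946 1.096 113.854
5 0.587 0.421 122.553
final: 122.553 1.782

Arc 1: start y=16.480, vy=7.440 → t=2.744, apex=19.304, x_land=40.694, impact vy=-19.452
  bounce: vy ← 0.62·19.452 = 12.060
Arc 2: start y=0.000, vy=12.060 → t=2.461, apex=7.421, x_land=77.194, impact vy=-12.060
  bounce: vy ← 0.62·12.060 = 7.477
Arc 3: start y=0.000, vy=7.477 → t=1.526, apex=2.852, x_land=99.824, impact vy=-7.477
  bounce: vy ← 0.62·7.477 = 4.636
Arc 4: start y=0.000, vy=4.636 → t=0.946, apex=1.096, x_land=113.854, impact vy=-4.636
  bounce: vy ← 0.62·4.636 = 2.874
Arc 5: start y=0.000, vy=2.874 → t=0.587, apex=0.421, x_land=122.553, impact vy=-2.874
  bounce: vy ← 0.62·2.874 = 1.782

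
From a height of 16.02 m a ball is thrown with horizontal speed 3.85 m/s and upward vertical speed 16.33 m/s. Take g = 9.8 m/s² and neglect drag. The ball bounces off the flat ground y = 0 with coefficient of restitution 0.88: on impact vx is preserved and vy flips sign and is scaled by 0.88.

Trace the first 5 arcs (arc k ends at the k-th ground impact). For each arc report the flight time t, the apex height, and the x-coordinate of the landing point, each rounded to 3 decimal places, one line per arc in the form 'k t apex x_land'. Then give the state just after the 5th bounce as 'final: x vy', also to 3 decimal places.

Arc 1: start y=16.020, vy=16.330 → t=4.125, apex=29.626, x_land=15.882, impact vy=-24.097
  bounce: vy ← 0.88·24.097 = 21.205
Arc 2: start y=0.000, vy=21.205 → t=4.328, apex=22.942, x_land=32.543, impact vy=-21.205
  bounce: vy ← 0.88·21.205 = 18.661
Arc 3: start y=0.000, vy=18.661 → t=3.808, apex=17.766, x_land=47.205, impact vy=-18.661
  bounce: vy ← 0.88·18.661 = 16.421
Arc 4: start y=0.000, vy=16.421 → t=3.351, apex=13.758, x_land=60.108, impact vy=-16.421
  bounce: vy ← 0.88·16.421 = 14.451
Arc 5: start y=0.000, vy=14.451 → t=2.949, apex=10.654, x_land=71.462, impact vy=-14.451
  bounce: vy ← 0.88·14.451 = 12.717

1 4.125 29.626 15.882
2 4.328 22.942 32.543
3 3.808 17.766 47.205
4 3.351 13.758 60.108
5 2.949 10.654 71.462
final: 71.462 12.717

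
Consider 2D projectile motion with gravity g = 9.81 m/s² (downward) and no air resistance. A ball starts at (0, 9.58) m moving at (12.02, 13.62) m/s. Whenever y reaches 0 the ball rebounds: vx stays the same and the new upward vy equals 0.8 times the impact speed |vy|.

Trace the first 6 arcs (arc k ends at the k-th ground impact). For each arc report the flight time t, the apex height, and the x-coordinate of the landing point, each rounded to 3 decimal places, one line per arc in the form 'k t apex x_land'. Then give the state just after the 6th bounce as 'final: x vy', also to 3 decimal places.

1 3.358 19.035 40.367
2 3.152 12.182 78.253
3 2.522 7.797 108.562
4 2.017 4.990 132.809
5 1.614 3.194 152.207
6 1.291 2.044 167.725
final: 167.725 5.066

Arc 1: start y=9.580, vy=13.620 → t=3.358, apex=19.035, x_land=40.367, impact vy=-19.325
  bounce: vy ← 0.8·19.325 = 15.460
Arc 2: start y=0.000, vy=15.460 → t=3.152, apex=12.182, x_land=78.253, impact vy=-15.460
  bounce: vy ← 0.8·15.460 = 12.368
Arc 3: start y=0.000, vy=12.368 → t=2.522, apex=7.797, x_land=108.562, impact vy=-12.368
  bounce: vy ← 0.8·12.368 = 9.895
Arc 4: start y=0.000, vy=9.895 → t=2.017, apex=4.990, x_land=132.809, impact vy=-9.895
  bounce: vy ← 0.8·9.895 = 7.916
Arc 5: start y=0.000, vy=7.916 → t=1.614, apex=3.194, x_land=152.207, impact vy=-7.916
  bounce: vy ← 0.8·7.916 = 6.332
Arc 6: start y=0.000, vy=6.332 → t=1.291, apex=2.044, x_land=167.725, impact vy=-6.332
  bounce: vy ← 0.8·6.332 = 5.066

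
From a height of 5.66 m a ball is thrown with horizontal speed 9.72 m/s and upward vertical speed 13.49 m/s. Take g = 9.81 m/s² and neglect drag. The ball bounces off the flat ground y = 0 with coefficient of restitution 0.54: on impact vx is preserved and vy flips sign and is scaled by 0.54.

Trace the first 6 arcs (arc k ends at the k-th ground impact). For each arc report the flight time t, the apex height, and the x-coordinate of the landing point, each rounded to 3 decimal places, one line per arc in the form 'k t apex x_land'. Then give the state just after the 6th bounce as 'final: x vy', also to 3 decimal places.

1 3.120 14.935 30.327
2 1.885 4.355 48.645
3 1.018 1.270 58.537
4 0.550 0.370 63.878
5 0.297 0.108 66.763
6 0.160 0.031 68.320
final: 68.320 0.424

Arc 1: start y=5.660, vy=13.490 → t=3.120, apex=14.935, x_land=30.327, impact vy=-17.118
  bounce: vy ← 0.54·17.118 = 9.244
Arc 2: start y=0.000, vy=9.244 → t=1.885, apex=4.355, x_land=48.645, impact vy=-9.244
  bounce: vy ← 0.54·9.244 = 4.992
Arc 3: start y=0.000, vy=4.992 → t=1.018, apex=1.270, x_land=58.537, impact vy=-4.992
  bounce: vy ← 0.54·4.992 = 2.695
Arc 4: start y=0.000, vy=2.695 → t=0.550, apex=0.370, x_land=63.878, impact vy=-2.695
  bounce: vy ← 0.54·2.695 = 1.456
Arc 5: start y=0.000, vy=1.456 → t=0.297, apex=0.108, x_land=66.763, impact vy=-1.456
  bounce: vy ← 0.54·1.456 = 0.786
Arc 6: start y=0.000, vy=0.786 → t=0.160, apex=0.031, x_land=68.320, impact vy=-0.786
  bounce: vy ← 0.54·0.786 = 0.424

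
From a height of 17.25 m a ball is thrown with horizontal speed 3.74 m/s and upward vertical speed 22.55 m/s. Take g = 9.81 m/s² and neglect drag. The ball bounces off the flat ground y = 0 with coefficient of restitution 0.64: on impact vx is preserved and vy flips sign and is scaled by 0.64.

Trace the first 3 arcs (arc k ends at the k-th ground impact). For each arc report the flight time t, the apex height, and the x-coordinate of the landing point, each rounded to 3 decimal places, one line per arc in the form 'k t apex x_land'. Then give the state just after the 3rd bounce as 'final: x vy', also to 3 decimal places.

Arc 1: start y=17.250, vy=22.550 → t=5.265, apex=43.168, x_land=19.692, impact vy=-29.102
  bounce: vy ← 0.64·29.102 = 18.626
Arc 2: start y=0.000, vy=18.626 → t=3.797, apex=17.681, x_land=33.894, impact vy=-18.626
  bounce: vy ← 0.64·18.626 = 11.920
Arc 3: start y=0.000, vy=11.920 → t=2.430, apex=7.242, x_land=42.983, impact vy=-11.920
  bounce: vy ← 0.64·11.920 = 7.629

1 5.265 43.168 19.692
2 3.797 17.681 33.894
3 2.430 7.242 42.983
final: 42.983 7.629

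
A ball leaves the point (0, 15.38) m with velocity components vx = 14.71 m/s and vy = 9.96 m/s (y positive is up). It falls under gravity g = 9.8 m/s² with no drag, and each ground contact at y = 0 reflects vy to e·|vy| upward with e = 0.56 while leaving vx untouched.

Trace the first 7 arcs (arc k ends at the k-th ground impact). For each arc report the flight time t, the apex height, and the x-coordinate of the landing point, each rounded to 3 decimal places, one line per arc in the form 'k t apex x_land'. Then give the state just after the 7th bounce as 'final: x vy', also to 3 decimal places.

1 3.059 20.441 44.995
2 2.288 6.410 78.645
3 1.281 2.010 97.489
4 0.717 0.630 108.042
5 0.402 0.198 113.951
6 0.225 0.062 117.261
7 0.126 0.019 119.114
final: 119.114 0.346

Arc 1: start y=15.380, vy=9.960 → t=3.059, apex=20.441, x_land=44.995, impact vy=-20.016
  bounce: vy ← 0.56·20.016 = 11.209
Arc 2: start y=0.000, vy=11.209 → t=2.288, apex=6.410, x_land=78.645, impact vy=-11.209
  bounce: vy ← 0.56·11.209 = 6.277
Arc 3: start y=0.000, vy=6.277 → t=1.281, apex=2.010, x_land=97.489, impact vy=-6.277
  bounce: vy ← 0.56·6.277 = 3.515
Arc 4: start y=0.000, vy=3.515 → t=0.717, apex=0.630, x_land=108.042, impact vy=-3.515
  bounce: vy ← 0.56·3.515 = 1.968
Arc 5: start y=0.000, vy=1.968 → t=0.402, apex=0.198, x_land=113.951, impact vy=-1.968
  bounce: vy ← 0.56·1.968 = 1.102
Arc 6: start y=0.000, vy=1.102 → t=0.225, apex=0.062, x_land=117.261, impact vy=-1.102
  bounce: vy ← 0.56·1.102 = 0.617
Arc 7: start y=0.000, vy=0.617 → t=0.126, apex=0.019, x_land=119.114, impact vy=-0.617
  bounce: vy ← 0.56·0.617 = 0.346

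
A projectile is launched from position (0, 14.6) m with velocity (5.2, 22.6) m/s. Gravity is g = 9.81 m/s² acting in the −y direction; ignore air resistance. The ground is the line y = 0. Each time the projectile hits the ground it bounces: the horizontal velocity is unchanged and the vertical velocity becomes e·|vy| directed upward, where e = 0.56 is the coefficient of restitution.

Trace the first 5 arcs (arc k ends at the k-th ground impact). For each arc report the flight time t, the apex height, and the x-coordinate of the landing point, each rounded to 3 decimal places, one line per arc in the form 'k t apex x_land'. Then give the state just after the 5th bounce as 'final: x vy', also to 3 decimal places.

Arc 1: start y=14.600, vy=22.600 → t=5.182, apex=40.633, x_land=26.946, impact vy=-28.235
  bounce: vy ← 0.56·28.235 = 15.812
Arc 2: start y=0.000, vy=15.812 → t=3.224, apex=12.742, x_land=43.709, impact vy=-15.812
  bounce: vy ← 0.56·15.812 = 8.854
Arc 3: start y=0.000, vy=8.854 → t=1.805, apex=3.996, x_land=53.096, impact vy=-8.854
  bounce: vy ← 0.56·8.854 = 4.959
Arc 4: start y=0.000, vy=4.959 → t=1.011, apex=1.253, x_land=58.352, impact vy=-4.959
  bounce: vy ← 0.56·4.959 = 2.777
Arc 5: start y=0.000, vy=2.777 → t=0.566, apex=0.393, x_land=61.296, impact vy=-2.777
  bounce: vy ← 0.56·2.777 = 1.555

1 5.182 40.633 26.946
2 3.224 12.742 43.709
3 1.805 3.996 53.096
4 1.011 1.253 58.352
5 0.566 0.393 61.296
final: 61.296 1.555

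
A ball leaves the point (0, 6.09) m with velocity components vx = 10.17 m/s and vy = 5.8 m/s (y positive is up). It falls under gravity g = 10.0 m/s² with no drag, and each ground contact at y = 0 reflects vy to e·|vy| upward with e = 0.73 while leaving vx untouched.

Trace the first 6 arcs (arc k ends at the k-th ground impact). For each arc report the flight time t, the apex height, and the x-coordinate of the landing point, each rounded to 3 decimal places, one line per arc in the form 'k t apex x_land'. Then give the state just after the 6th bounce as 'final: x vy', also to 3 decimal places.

1 1.827 7.772 18.578
2 1.820 4.142 37.090
3 1.329 2.207 50.604
4 0.970 1.176 60.469
5 0.708 0.627 67.671
6 0.517 0.334 72.928
final: 72.928 1.887

Arc 1: start y=6.090, vy=5.800 → t=1.827, apex=7.772, x_land=18.578, impact vy=-12.468
  bounce: vy ← 0.73·12.468 = 9.101
Arc 2: start y=0.000, vy=9.101 → t=1.820, apex=4.142, x_land=37.090, impact vy=-9.101
  bounce: vy ← 0.73·9.101 = 6.644
Arc 3: start y=0.000, vy=6.644 → t=1.329, apex=2.207, x_land=50.604, impact vy=-6.644
  bounce: vy ← 0.73·6.644 = 4.850
Arc 4: start y=0.000, vy=4.850 → t=0.970, apex=1.176, x_land=60.469, impact vy=-4.850
  bounce: vy ← 0.73·4.850 = 3.541
Arc 5: start y=0.000, vy=3.541 → t=0.708, apex=0.627, x_land=67.671, impact vy=-3.541
  bounce: vy ← 0.73·3.541 = 2.585
Arc 6: start y=0.000, vy=2.585 → t=0.517, apex=0.334, x_land=72.928, impact vy=-2.585
  bounce: vy ← 0.73·2.585 = 1.887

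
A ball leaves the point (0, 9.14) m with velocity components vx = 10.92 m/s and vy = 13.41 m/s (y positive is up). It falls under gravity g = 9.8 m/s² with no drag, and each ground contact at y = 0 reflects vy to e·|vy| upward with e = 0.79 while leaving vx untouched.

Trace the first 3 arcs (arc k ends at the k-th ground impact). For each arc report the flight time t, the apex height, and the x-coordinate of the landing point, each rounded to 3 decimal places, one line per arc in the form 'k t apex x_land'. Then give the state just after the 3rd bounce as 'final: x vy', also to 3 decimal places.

Arc 1: start y=9.140, vy=13.410 → t=3.302, apex=18.315, x_land=36.054, impact vy=-18.947
  bounce: vy ← 0.79·18.947 = 14.968
Arc 2: start y=0.000, vy=14.968 → t=3.055, apex=11.430, x_land=69.411, impact vy=-14.968
  bounce: vy ← 0.79·14.968 = 11.825
Arc 3: start y=0.000, vy=11.825 → t=2.413, apex=7.134, x_land=95.763, impact vy=-11.825
  bounce: vy ← 0.79·11.825 = 9.341

1 3.302 18.315 36.054
2 3.055 11.430 69.411
3 2.413 7.134 95.763
final: 95.763 9.341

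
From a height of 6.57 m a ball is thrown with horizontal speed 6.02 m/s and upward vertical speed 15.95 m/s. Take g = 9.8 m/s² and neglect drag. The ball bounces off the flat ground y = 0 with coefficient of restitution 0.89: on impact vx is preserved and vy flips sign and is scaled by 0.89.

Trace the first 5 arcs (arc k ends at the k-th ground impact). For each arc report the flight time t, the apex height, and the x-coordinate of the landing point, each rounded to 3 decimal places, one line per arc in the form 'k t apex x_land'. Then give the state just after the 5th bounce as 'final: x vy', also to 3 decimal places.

Arc 1: start y=6.570, vy=15.950 → t=3.625, apex=19.550, x_land=21.822, impact vy=-19.575
  bounce: vy ← 0.89·19.575 = 17.422
Arc 2: start y=0.000, vy=17.422 → t=3.555, apex=15.485, x_land=43.226, impact vy=-17.422
  bounce: vy ← 0.89·17.422 = 15.505
Arc 3: start y=0.000, vy=15.505 → t=3.164, apex=12.266, x_land=62.275, impact vy=-15.505
  bounce: vy ← 0.89·15.505 = 13.800
Arc 4: start y=0.000, vy=13.800 → t=2.816, apex=9.716, x_land=79.229, impact vy=-13.800
  bounce: vy ← 0.89·13.800 = 12.282
Arc 5: start y=0.000, vy=12.282 → t=2.506, apex=7.696, x_land=94.318, impact vy=-12.282
  bounce: vy ← 0.89·12.282 = 10.931

1 3.625 19.550 21.822
2 3.555 15.485 43.226
3 3.164 12.266 62.275
4 2.816 9.716 79.229
5 2.506 7.696 94.318
final: 94.318 10.931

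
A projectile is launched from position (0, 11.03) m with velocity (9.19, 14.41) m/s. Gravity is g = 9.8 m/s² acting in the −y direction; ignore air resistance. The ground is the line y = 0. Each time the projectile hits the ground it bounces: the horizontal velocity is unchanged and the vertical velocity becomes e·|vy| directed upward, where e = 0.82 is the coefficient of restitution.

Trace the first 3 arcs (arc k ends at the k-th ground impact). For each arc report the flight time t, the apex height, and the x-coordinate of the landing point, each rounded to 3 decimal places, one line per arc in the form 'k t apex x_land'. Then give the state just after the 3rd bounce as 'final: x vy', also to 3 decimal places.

1 3.571 21.624 32.819
2 3.445 14.540 64.480
3 2.825 9.777 90.443
final: 90.443 11.351

Arc 1: start y=11.030, vy=14.410 → t=3.571, apex=21.624, x_land=32.819, impact vy=-20.587
  bounce: vy ← 0.82·20.587 = 16.882
Arc 2: start y=0.000, vy=16.882 → t=3.445, apex=14.540, x_land=64.480, impact vy=-16.882
  bounce: vy ← 0.82·16.882 = 13.843
Arc 3: start y=0.000, vy=13.843 → t=2.825, apex=9.777, x_land=90.443, impact vy=-13.843
  bounce: vy ← 0.82·13.843 = 11.351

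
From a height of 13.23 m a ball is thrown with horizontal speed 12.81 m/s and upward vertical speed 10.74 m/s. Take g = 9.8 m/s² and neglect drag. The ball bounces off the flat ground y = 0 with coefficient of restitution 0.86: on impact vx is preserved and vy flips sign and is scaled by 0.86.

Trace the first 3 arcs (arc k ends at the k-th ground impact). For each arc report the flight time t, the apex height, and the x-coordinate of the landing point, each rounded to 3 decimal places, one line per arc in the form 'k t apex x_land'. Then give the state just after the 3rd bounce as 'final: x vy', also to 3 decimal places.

Arc 1: start y=13.230, vy=10.740 → t=3.071, apex=19.115, x_land=39.340, impact vy=-19.356
  bounce: vy ← 0.86·19.356 = 16.646
Arc 2: start y=0.000, vy=16.646 → t=3.397, apex=14.138, x_land=82.858, impact vy=-16.646
  bounce: vy ← 0.86·16.646 = 14.316
Arc 3: start y=0.000, vy=14.316 → t=2.922, apex=10.456, x_land=120.283, impact vy=-14.316
  bounce: vy ← 0.86·14.316 = 12.312

1 3.071 19.115 39.340
2 3.397 14.138 82.858
3 2.922 10.456 120.283
final: 120.283 12.312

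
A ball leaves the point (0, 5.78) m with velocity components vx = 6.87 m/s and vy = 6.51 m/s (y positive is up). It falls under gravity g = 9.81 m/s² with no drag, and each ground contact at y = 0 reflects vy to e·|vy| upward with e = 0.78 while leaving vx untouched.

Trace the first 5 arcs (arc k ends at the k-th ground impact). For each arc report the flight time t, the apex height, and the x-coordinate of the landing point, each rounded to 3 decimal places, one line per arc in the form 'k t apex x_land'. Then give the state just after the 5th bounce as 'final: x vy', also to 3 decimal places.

Arc 1: start y=5.780, vy=6.510 → t=1.936, apex=7.940, x_land=13.300, impact vy=-12.481
  bounce: vy ← 0.78·12.481 = 9.735
Arc 2: start y=0.000, vy=9.735 → t=1.985, apex=4.831, x_land=26.935, impact vy=-9.735
  bounce: vy ← 0.78·9.735 = 7.594
Arc 3: start y=0.000, vy=7.594 → t=1.548, apex=2.939, x_land=37.571, impact vy=-7.594
  bounce: vy ← 0.78·7.594 = 5.923
Arc 4: start y=0.000, vy=5.923 → t=1.208, apex=1.788, x_land=45.867, impact vy=-5.923
  bounce: vy ← 0.78·5.923 = 4.620
Arc 5: start y=0.000, vy=4.620 → t=0.942, apex=1.088, x_land=52.338, impact vy=-4.620
  bounce: vy ← 0.78·4.620 = 3.604

1 1.936 7.940 13.300
2 1.985 4.831 26.935
3 1.548 2.939 37.571
4 1.208 1.788 45.867
5 0.942 1.088 52.338
final: 52.338 3.604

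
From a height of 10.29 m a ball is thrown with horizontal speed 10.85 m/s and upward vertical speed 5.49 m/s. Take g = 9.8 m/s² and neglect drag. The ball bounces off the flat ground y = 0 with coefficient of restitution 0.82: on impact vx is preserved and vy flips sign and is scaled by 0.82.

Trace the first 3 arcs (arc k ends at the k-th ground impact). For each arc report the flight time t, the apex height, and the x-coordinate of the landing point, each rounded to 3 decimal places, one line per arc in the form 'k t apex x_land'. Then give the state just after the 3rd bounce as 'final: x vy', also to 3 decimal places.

1 2.114 11.828 22.935
2 2.548 7.953 50.581
3 2.089 5.348 73.250
final: 73.250 8.395

Arc 1: start y=10.290, vy=5.490 → t=2.114, apex=11.828, x_land=22.935, impact vy=-15.226
  bounce: vy ← 0.82·15.226 = 12.485
Arc 2: start y=0.000, vy=12.485 → t=2.548, apex=7.953, x_land=50.581, impact vy=-12.485
  bounce: vy ← 0.82·12.485 = 10.238
Arc 3: start y=0.000, vy=10.238 → t=2.089, apex=5.348, x_land=73.250, impact vy=-10.238
  bounce: vy ← 0.82·10.238 = 8.395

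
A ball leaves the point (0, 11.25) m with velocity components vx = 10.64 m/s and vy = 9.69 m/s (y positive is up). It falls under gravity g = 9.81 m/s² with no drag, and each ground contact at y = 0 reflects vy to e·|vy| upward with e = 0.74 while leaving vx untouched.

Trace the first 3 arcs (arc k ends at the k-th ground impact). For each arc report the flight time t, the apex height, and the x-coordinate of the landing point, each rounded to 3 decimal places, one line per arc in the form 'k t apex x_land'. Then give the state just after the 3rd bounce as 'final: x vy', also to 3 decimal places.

Arc 1: start y=11.250, vy=9.690 → t=2.796, apex=16.036, x_land=29.748, impact vy=-17.738
  bounce: vy ← 0.74·17.738 = 13.126
Arc 2: start y=0.000, vy=13.126 → t=2.676, apex=8.781, x_land=58.221, impact vy=-13.126
  bounce: vy ← 0.74·13.126 = 9.713
Arc 3: start y=0.000, vy=9.713 → t=1.980, apex=4.809, x_land=79.291, impact vy=-9.713
  bounce: vy ← 0.74·9.713 = 7.188

1 2.796 16.036 29.748
2 2.676 8.781 58.221
3 1.980 4.809 79.291
final: 79.291 7.188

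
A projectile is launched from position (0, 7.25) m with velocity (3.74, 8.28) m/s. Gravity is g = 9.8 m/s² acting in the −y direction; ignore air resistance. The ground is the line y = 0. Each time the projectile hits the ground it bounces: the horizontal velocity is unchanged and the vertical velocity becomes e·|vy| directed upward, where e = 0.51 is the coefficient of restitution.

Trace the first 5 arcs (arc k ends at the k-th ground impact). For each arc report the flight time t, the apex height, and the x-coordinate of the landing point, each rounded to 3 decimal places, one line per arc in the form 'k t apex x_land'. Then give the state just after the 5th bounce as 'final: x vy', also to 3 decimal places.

1 2.326 10.748 8.699
2 1.511 2.796 14.349
3 0.770 0.727 17.230
4 0.393 0.189 18.700
5 0.200 0.049 19.449
final: 19.449 0.501

Arc 1: start y=7.250, vy=8.280 → t=2.326, apex=10.748, x_land=8.699, impact vy=-14.514
  bounce: vy ← 0.51·14.514 = 7.402
Arc 2: start y=0.000, vy=7.402 → t=1.511, apex=2.796, x_land=14.349, impact vy=-7.402
  bounce: vy ← 0.51·7.402 = 3.775
Arc 3: start y=0.000, vy=3.775 → t=0.770, apex=0.727, x_land=17.230, impact vy=-3.775
  bounce: vy ← 0.51·3.775 = 1.925
Arc 4: start y=0.000, vy=1.925 → t=0.393, apex=0.189, x_land=18.700, impact vy=-1.925
  bounce: vy ← 0.51·1.925 = 0.982
Arc 5: start y=0.000, vy=0.982 → t=0.200, apex=0.049, x_land=19.449, impact vy=-0.982
  bounce: vy ← 0.51·0.982 = 0.501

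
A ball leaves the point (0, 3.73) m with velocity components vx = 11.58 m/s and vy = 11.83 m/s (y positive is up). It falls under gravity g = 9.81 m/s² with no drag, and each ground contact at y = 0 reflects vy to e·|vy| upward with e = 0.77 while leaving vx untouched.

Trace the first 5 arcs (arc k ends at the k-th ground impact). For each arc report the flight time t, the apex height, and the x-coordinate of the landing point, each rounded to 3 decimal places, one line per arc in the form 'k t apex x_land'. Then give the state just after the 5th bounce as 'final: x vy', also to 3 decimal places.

Arc 1: start y=3.730, vy=11.830 → t=2.694, apex=10.863, x_land=31.198, impact vy=-14.599
  bounce: vy ← 0.77·14.599 = 11.241
Arc 2: start y=0.000, vy=11.241 → t=2.292, apex=6.441, x_land=57.737, impact vy=-11.241
  bounce: vy ← 0.77·11.241 = 8.656
Arc 3: start y=0.000, vy=8.656 → t=1.765, apex=3.819, x_land=78.172, impact vy=-8.656
  bounce: vy ← 0.77·8.656 = 6.665
Arc 4: start y=0.000, vy=6.665 → t=1.359, apex=2.264, x_land=93.906, impact vy=-6.665
  bounce: vy ← 0.77·6.665 = 5.132
Arc 5: start y=0.000, vy=5.132 → t=1.046, apex=1.342, x_land=106.022, impact vy=-5.132
  bounce: vy ← 0.77·5.132 = 3.952

1 2.694 10.863 31.198
2 2.292 6.441 57.737
3 1.765 3.819 78.172
4 1.359 2.264 93.906
5 1.046 1.342 106.022
final: 106.022 3.952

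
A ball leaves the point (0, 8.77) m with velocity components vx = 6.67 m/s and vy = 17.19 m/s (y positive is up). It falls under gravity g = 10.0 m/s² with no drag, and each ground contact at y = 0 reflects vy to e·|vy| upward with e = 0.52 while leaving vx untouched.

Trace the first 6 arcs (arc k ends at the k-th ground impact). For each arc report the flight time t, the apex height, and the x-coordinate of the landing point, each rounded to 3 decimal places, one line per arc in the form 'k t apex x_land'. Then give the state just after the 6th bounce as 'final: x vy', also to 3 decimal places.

1 3.889 23.545 25.940
2 2.257 6.367 40.993
3 1.174 1.722 48.820
4 0.610 0.465 52.891
5 0.317 0.126 55.007
6 0.165 0.034 56.108
final: 56.108 0.429

Arc 1: start y=8.770, vy=17.190 → t=3.889, apex=23.545, x_land=25.940, impact vy=-21.700
  bounce: vy ← 0.52·21.700 = 11.284
Arc 2: start y=0.000, vy=11.284 → t=2.257, apex=6.367, x_land=40.993, impact vy=-11.284
  bounce: vy ← 0.52·11.284 = 5.868
Arc 3: start y=0.000, vy=5.868 → t=1.174, apex=1.722, x_land=48.820, impact vy=-5.868
  bounce: vy ← 0.52·5.868 = 3.051
Arc 4: start y=0.000, vy=3.051 → t=0.610, apex=0.465, x_land=52.891, impact vy=-3.051
  bounce: vy ← 0.52·3.051 = 1.587
Arc 5: start y=0.000, vy=1.587 → t=0.317, apex=0.126, x_land=55.007, impact vy=-1.587
  bounce: vy ← 0.52·1.587 = 0.825
Arc 6: start y=0.000, vy=0.825 → t=0.165, apex=0.034, x_land=56.108, impact vy=-0.825
  bounce: vy ← 0.52·0.825 = 0.429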